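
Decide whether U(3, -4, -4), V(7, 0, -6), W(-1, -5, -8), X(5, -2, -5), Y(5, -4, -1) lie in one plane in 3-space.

Yes

The plane through U, V, W has normal n = UV × UW = (-18, 24, 12) and equation n·P = -198.
Checking the remaining points: n·X = -198, n·Y = -198.
All equal -198, so all 5 points lie in one plane.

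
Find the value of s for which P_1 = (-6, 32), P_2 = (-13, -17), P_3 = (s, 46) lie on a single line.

The three points are collinear iff det[P_1P_2; P_1P_3] = 0.
This determinant is linear in s: (49)s + (196) = 0, so s = -4.

-4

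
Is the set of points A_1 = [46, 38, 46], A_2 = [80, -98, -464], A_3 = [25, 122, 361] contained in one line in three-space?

A_1A_2 = (34, -136, -510), A_1A_3 = (-21, 84, 315).
Each component of A_1A_3 is -21/34 times the corresponding component of A_1A_2, so A_1A_3 = -21/34·A_1A_2 and the points are collinear.

Yes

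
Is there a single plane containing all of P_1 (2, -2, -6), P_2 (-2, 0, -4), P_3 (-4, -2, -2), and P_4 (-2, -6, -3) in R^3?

With P_1 as base: P_1P_2 = (-4, 2, 2), P_1P_3 = (-6, 0, 4), P_1P_4 = (-4, -4, 3).
P_1P_3 × P_1P_4 = (16, 2, 24).
P_1P_2 · (P_1P_3 × P_1P_4) = -12.
Since -12 ≠ 0, the four points are not coplanar.

No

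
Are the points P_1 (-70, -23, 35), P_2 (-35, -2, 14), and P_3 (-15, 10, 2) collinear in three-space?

P_1P_2 = (35, 21, -21), P_1P_3 = (55, 33, -33).
Each component of P_1P_3 is 11/7 times the corresponding component of P_1P_2, so P_1P_3 = 11/7·P_1P_2 and the points are collinear.

Yes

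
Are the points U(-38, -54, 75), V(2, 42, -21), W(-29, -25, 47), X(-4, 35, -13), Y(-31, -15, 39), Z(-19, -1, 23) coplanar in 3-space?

The plane through U, V, W has normal n = UV × UW = (96, 256, 296) and equation n·P = 4728.
Checking the remaining points: n·X = 4728, n·Y = 4728, n·Z = 4728.
All equal 4728, so all 6 points lie in one plane.

Yes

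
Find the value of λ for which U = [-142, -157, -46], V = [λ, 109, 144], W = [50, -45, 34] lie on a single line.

314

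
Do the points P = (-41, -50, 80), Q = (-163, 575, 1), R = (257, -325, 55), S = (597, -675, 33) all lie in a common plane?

No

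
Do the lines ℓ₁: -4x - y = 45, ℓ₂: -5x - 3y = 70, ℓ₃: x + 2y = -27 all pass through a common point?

The three lines meet at one point iff the augmented coefficient matrix [aᵢ bᵢ cᵢ] has rank < 3, i.e. its determinant vanishes.
Here the determinant is -14.
Nonzero, so no common point exists.

No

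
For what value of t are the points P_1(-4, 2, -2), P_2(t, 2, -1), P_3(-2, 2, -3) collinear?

Direction P_1P_3 = (2, 0, -1). From the z-coordinate of P_2, the parameter along the line is τ = (-1 − (-2))/(-1) = -1.
Then t = (-4) + (-1)·(2) = -6.

-6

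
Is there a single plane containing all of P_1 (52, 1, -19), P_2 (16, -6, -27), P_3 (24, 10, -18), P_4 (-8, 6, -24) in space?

Yes

The four points are coplanar iff the 3×3 determinant with rows P_1P_2, P_1P_3, P_1P_4 is zero.
Rows: (-36, -7, -8), (-28, 9, 1), (-60, 5, -5).
Expanding along the first row: (-36)(-50) − (-7)(200) + (-8)(400) = 0.
Zero determinant ⇒ coplanar.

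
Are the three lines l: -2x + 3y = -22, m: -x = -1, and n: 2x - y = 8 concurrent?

No

Intersecting l and m: solving the 2×2 system gives (x, y) = (1, -20/3).
Substitute into n: (2)(1) + (-1)(-20/3) = 26/3.
But n requires 8 ≠ 26/3, so the three lines have no common point.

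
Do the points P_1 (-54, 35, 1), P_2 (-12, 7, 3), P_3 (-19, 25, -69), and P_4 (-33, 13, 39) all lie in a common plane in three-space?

No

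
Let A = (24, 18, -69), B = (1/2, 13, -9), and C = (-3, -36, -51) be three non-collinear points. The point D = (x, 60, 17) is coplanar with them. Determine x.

A normal to the plane is n = AB × AC = (3150, -1197, 1134).
D lies in the plane iff n · AD = 0.
This gives (3150)x + (-28350) = 0, so x = 9.

9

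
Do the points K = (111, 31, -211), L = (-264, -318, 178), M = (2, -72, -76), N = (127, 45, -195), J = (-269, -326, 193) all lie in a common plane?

The plane through K, L, M has normal n = KL × KM = (-7048, 8224, 584) and equation n·P = -650608.
Checking the remaining points: n·N = -638896, n·J = -672400.
Since n·N = -638896 ≠ -650608, N is off the plane and the points are not all coplanar.

No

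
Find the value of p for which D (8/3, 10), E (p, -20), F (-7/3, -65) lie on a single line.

2/3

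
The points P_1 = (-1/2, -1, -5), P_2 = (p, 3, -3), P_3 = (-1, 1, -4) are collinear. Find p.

-3/2

Collinearity requires P_1P_2 × P_1P_3 = 0; each component is linear in p.
The y-component gives (-1)p + (-3/2) = 0, so p = -3/2.
The remaining components then also vanish.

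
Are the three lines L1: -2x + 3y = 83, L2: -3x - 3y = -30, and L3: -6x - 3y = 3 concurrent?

No

Intersecting L1 and L2: solving the 2×2 system gives (x, y) = (-53/5, 103/5).
Substitute into L3: (-6)(-53/5) + (-3)(103/5) = 9/5.
But L3 requires 3 ≠ 9/5, so the three lines have no common point.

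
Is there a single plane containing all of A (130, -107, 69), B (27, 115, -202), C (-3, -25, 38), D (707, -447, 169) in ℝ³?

No

With A as base: AB = (-103, 222, -271), AC = (-133, 82, -31), AD = (577, -340, 100).
AC × AD = (-2340, -4587, -2094).
AB · (AC × AD) = -209820.
Since -209820 ≠ 0, the four points are not coplanar.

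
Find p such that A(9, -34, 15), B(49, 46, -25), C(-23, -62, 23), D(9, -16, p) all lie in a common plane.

3

The points are coplanar iff AB · (AC × AD) = 0.
Expanding, this is linear in p: (1440)p + (-4320) = 0.
So p = 3.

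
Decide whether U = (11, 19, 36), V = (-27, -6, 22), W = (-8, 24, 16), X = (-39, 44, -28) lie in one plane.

No

A normal to the plane through U, V, W is n = UV × UW = (570, -494, -665).
The plane has equation n·P = -27056. For X: n·X = -25346.
-25346 ≠ -27056, so X is off the plane.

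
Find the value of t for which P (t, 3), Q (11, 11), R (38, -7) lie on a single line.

Collinearity: (P − Q) must be parallel to (R − Q) = (27, -18).
Cross-multiplying the components: (t − 11)·(-18) = (-8)·(27).
Solving gives t = 23.

23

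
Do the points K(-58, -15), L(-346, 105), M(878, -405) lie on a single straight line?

KL = (-288, 120), KM = (936, -390).
Checking proportionality: KM = -13/4·KL, so the vectors are parallel and the points are collinear.

Yes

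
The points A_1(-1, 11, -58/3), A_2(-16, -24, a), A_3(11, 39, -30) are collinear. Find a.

-6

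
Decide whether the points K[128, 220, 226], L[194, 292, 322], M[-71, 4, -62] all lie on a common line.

No

KL = (66, 72, 96), KM = (-199, -216, -288).
KL × KM = (0, -96, 72).
The cross product is nonzero, so the points do not lie on one line.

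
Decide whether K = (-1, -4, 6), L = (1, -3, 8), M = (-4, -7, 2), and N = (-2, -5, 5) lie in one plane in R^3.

With K as base: KL = (2, 1, 2), KM = (-3, -3, -4), KN = (-1, -1, -1).
KM × KN = (-1, 1, 0).
KL · (KM × KN) = -1.
Since -1 ≠ 0, the four points are not coplanar.

No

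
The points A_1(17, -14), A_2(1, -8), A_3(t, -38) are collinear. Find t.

Collinearity: (A_3 − A_1) must be parallel to (A_2 − A_1) = (-16, 6).
Cross-multiplying the components: (t − 17)·(6) = (-24)·(-16).
Solving gives t = 81.

81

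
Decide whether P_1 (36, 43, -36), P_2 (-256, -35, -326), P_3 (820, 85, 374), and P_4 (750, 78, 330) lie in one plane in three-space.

A normal to the plane through P_1, P_2, P_3 is n = P_1P_2 × P_1P_3 = (-19800, -107640, 48888).
The plane has equation n·P = -7101288. For P_4: n·P_4 = -7112880.
-7112880 ≠ -7101288, so P_4 is off the plane.

No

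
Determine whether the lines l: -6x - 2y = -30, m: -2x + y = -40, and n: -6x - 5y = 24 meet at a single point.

Intersecting l and m: solving the 2×2 system gives (x, y) = (11, -18).
Substitute into n: (-6)(11) + (-5)(-18) = 24.
This equals 24, so (11, -18) lies on all three lines and they are concurrent.

Yes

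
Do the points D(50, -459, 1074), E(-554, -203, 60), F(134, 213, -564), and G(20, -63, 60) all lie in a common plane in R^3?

Yes

The four points are coplanar iff the 3×3 determinant with rows DE, DF, DG is zero.
Rows: (-604, 256, -1014), (84, 672, -1638), (-30, 396, -1014).
Expanding along the first row: (-604)(-32760) − (256)(-134316) + (-1014)(53424) = 0.
Zero determinant ⇒ coplanar.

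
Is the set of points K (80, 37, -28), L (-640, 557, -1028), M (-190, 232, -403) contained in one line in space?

KL = (-720, 520, -1000), KM = (-270, 195, -375).
KL × KM = (0, 0, 0).
The cross product vanishes, so the three points are collinear.

Yes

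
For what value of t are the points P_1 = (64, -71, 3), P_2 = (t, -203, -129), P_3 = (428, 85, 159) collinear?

Direction P_1P_3 = (364, 156, 156). From the y-coordinate of P_2, the parameter along the line is τ = (-203 − (-71))/156 = -11/13.
Then t = 64 + (-11/13)·(364) = -244.

-244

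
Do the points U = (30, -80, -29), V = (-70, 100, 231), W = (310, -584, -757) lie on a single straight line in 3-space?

Yes

UV = (-100, 180, 260), UW = (280, -504, -728).
UV × UW = (0, 0, 0).
The cross product vanishes, so the three points are collinear.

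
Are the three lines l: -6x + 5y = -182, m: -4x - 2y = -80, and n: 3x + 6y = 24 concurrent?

No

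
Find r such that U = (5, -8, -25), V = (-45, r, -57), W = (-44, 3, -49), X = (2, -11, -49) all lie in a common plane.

The points are coplanar iff UV · (UW × UX) = 0.
Expanding, this is linear in r: (-1104)r + (2208) = 0.
So r = 2.

2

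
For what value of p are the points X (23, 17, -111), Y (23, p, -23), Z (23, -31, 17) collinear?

-16

Collinearity requires XY × XZ = 0; each component is linear in p.
The x-component gives (128)p + (2048) = 0, so p = -16.
The remaining components then also vanish.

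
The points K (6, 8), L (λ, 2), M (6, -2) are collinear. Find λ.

Collinearity: (L − K) must be parallel to (M − K) = (0, -10).
Cross-multiplying the components: (λ − 6)·(-10) = (-6)·(0).
Solving gives λ = 6.

6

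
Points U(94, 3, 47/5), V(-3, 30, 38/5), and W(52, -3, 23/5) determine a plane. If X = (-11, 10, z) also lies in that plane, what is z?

12/5

The plane through U, V, W has equation −(702/5)x − 390y + 1716z = 8814/5.
Substituting X: (1716)z + (-11778/5) = 8814/5, so z = 12/5.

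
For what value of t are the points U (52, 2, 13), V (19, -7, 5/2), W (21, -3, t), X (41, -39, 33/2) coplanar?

Coplanarity ⇔ det[UV; UW; UX] = 0.
Expanding, this is linear in t: (-1254)t + (3135) = 0.
So t = 5/2.

5/2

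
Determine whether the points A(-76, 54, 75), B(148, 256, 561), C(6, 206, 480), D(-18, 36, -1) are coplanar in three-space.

A normal to the plane through A, B, C is n = AB × AC = (7938, -50868, 17484).
The plane has equation n·P = -2038860. For D: n·D = -1991616.
-1991616 ≠ -2038860, so D is off the plane.

No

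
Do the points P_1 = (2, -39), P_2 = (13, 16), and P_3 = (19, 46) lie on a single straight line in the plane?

Yes

P_1P_2 = (11, 55), P_1P_3 = (17, 85).
Checking proportionality: P_1P_3 = 17/11·P_1P_2, so the vectors are parallel and the points are collinear.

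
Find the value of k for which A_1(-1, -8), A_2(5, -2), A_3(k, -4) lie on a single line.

Collinearity: (A_3 − A_1) must be parallel to (A_2 − A_1) = (6, 6).
Cross-multiplying the components: (k − (-1))·(6) = (4)·(6).
Solving gives k = 3.

3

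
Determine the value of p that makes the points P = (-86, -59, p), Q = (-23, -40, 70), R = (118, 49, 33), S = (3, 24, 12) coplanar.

321/5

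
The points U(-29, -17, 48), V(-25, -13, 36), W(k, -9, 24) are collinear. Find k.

-21

Direction UV = (4, 4, -12). From the y-coordinate of W, the parameter along the line is τ = (-9 − (-17))/4 = 2.
Then k = (-29) + 2·(4) = -21.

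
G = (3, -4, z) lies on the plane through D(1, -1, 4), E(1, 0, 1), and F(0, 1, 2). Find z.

A normal to the plane is n = DE × DF = (4, 3, 1).
G lies in the plane iff n · DG = 0.
This gives (1)z + (-5) = 0, so z = 5.

5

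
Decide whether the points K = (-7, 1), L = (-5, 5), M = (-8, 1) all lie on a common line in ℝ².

KL = (2, 4), KM = (-1, 0).
If collinear, KM would be a scalar multiple of KL. But (2)·(0) ≠ (4)·(-1) (difference 4), so they are not parallel; the points are not collinear.

No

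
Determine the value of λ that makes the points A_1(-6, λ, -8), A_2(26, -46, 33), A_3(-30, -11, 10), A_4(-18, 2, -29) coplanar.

Coplanarity ⇔ det[A_1A_2; A_1A_3; A_1A_4] = 0.
Expanding, this is linear in λ: (2460)λ + (31980) = 0.
So λ = -13.

-13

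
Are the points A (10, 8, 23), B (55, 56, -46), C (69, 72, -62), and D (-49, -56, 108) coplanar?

Yes

With A as base: AB = (45, 48, -69), AC = (59, 64, -85), AD = (-59, -64, 85).
AC × AD = (0, 0, 0).
AB · (AC × AD) = 0.
The scalar triple product vanishes, so the four points are coplanar.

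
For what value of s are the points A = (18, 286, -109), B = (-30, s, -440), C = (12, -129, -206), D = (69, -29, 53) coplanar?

-453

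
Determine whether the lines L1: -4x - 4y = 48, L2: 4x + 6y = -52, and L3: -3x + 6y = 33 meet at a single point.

Intersecting L1 and L2: solving the 2×2 system gives (x, y) = (-10, -2).
Substitute into L3: (-3)(-10) + (6)(-2) = 18.
But L3 requires 33 ≠ 18, so the three lines have no common point.

No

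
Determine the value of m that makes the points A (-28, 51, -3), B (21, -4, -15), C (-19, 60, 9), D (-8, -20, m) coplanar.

-44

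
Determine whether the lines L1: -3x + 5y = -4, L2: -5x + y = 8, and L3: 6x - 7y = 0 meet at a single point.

No

Lines aᵢx + bᵢy = cᵢ with pairwise distinct directions are concurrent exactly when det[aᵢ bᵢ cᵢ] = 0.
Here the determinant is -44.
Nonzero, so no common point exists.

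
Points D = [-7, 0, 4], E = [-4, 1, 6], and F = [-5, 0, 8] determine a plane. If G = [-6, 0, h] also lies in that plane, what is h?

The plane through D, E, F has equation 4x − 8y − 2z = -36.
Substituting G: (-2)h + (-24) = -36, so h = 6.

6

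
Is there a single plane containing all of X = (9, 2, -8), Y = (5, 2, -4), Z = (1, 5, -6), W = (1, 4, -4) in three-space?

A normal to the plane through X, Y, Z is n = XY × XZ = (-12, -24, -12).
The plane has equation n·P = -60. For W: n·W = -60.
Equal, so W lies in the plane and all four are coplanar.

Yes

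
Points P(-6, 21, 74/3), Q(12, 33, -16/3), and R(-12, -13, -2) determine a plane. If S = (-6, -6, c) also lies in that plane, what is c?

The plane through P, Q, R has equation −1340x + 660y − 540z = 8580.
Substituting S: (-540)c + (4080) = 8580, so c = -25/3.

-25/3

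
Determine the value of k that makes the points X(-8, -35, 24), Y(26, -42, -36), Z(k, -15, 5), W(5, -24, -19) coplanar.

The points are coplanar iff XY · (XZ × XW) = 0.
Expanding, this is linear in k: (-961)k + (-12493) = 0.
So k = -13.

-13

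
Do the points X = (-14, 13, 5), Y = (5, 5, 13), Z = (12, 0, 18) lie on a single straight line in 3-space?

No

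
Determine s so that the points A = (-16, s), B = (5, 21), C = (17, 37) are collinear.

The three points are collinear iff det[AB; AC] = 0.
This determinant is linear in s: (12)s + (84) = 0, so s = -7.

-7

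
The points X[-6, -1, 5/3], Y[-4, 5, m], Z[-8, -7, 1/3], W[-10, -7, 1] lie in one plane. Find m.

3

Normal to plane XZW: n = (-4, 4, -12); plane equation n·P = 0.
Requiring n·Y = 0: (-12)m + (36) = 0.
So m = 3.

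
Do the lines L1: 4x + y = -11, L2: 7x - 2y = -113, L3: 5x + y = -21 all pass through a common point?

No

The three lines meet at one point iff the augmented coefficient matrix [aᵢ bᵢ cᵢ] has rank < 3, i.e. its determinant vanishes.
Here the determinant is 15.
Nonzero, so no common point exists.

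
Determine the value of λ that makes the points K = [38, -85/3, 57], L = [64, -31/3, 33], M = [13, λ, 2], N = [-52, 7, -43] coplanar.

Coplanarity ⇔ det[KL; KM; KN] = 0.
Expanding, this is linear in λ: (-4760)λ + (-19040) = 0.
So λ = -4.

-4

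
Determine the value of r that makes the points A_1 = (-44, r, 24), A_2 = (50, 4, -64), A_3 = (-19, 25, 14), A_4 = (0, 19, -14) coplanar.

32

The points are coplanar iff A_1A_2 · (A_1A_3 × A_1A_4) = 0.
Expanding, this is linear in r: (450)r + (-14400) = 0.
So r = 32.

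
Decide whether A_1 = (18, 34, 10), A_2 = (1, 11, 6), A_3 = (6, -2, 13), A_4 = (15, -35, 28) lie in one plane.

A normal to the plane through A_1, A_2, A_3 is n = A_1A_2 × A_1A_3 = (-213, 99, 336).
The plane has equation n·P = 2892. For A_4: n·A_4 = 2748.
2748 ≠ 2892, so A_4 is off the plane.

No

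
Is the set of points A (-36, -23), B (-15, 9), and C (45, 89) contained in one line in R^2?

AB = (21, 32), AC = (81, 112).
If collinear, AC would be a scalar multiple of AB. But (21)·(112) ≠ (32)·(81) (difference -240), so they are not parallel; the points are not collinear.

No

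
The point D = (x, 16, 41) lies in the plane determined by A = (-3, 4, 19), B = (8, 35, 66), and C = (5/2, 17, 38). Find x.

-7/2

The plane through A, B, C has equation −22x + (99/2)y − (55/2)z = -517/2.
Substituting D: (-22)x + (-671/2) = -517/2, so x = -7/2.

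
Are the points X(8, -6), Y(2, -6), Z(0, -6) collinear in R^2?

Yes

XY = (-6, 0), XZ = (-8, 0).
Checking proportionality: XZ = 4/3·XY, so the vectors are parallel and the points are collinear.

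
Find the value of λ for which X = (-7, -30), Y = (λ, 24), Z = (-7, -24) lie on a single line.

-7

Collinearity: (Y − X) must be parallel to (Z − X) = (0, 6).
Cross-multiplying the components: (λ − (-7))·(6) = (54)·(0).
Solving gives λ = -7.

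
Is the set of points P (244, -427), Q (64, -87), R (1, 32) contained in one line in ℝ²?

Yes

PQ = (-180, 340), PR = (-243, 459).
Checking proportionality: PR = 27/20·PQ, so the vectors are parallel and the points are collinear.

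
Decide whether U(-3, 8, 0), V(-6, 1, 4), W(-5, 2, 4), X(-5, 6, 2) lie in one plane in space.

No

The four points are coplanar iff the 3×3 determinant with rows UV, UW, UX is zero.
Rows: (-3, -7, 4), (-2, -6, 4), (-2, -2, 2).
Expanding along the first row: (-3)(-4) − (-7)(4) + (4)(-8) = 8.
Nonzero ⇒ not coplanar.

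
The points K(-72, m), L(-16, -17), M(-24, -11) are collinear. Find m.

The three points are collinear iff det[KL; KM] = 0.
This determinant is linear in m: (-8)m + (200) = 0, so m = 25.

25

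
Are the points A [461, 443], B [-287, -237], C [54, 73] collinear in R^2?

AB = (-748, -680), AC = (-407, -370).
det[AB; AC] = (-748)(-370) − (-680)(-407) = 0.
The determinant is zero, so the points are collinear.

Yes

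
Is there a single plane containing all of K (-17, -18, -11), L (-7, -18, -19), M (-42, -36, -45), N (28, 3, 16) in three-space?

Yes

The four points are coplanar iff the 3×3 determinant with rows KL, KM, KN is zero.
Rows: (10, 0, -8), (-25, -18, -34), (45, 21, 27).
Expanding along the first row: (10)(228) − (0)(855) + (-8)(285) = 0.
Zero determinant ⇒ coplanar.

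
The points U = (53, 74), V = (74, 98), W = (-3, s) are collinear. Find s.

10

The three points are collinear iff det[UV; UW] = 0.
This determinant is linear in s: (21)s + (-210) = 0, so s = 10.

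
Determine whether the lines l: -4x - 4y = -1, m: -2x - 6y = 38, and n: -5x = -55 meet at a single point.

No

Intersecting l and m: solving the 2×2 system gives (x, y) = (79/8, -77/8).
Substitute into n: (-5)(79/8) + (0)(-77/8) = -395/8.
But n requires -55 ≠ -395/8, so the three lines have no common point.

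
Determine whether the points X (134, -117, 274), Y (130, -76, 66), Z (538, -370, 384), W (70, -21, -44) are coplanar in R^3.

Yes

With X as base: XY = (-4, 41, -208), XZ = (404, -253, 110), XW = (-64, 96, -318).
XZ × XW = (69894, 121432, 22592).
XY · (XZ × XW) = 0.
The scalar triple product vanishes, so the four points are coplanar.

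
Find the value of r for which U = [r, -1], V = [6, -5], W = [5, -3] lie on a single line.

Collinearity: (U − V) must be parallel to (W − V) = (-1, 2).
Cross-multiplying the components: (r − 6)·(2) = (4)·(-1).
Solving gives r = 4.

4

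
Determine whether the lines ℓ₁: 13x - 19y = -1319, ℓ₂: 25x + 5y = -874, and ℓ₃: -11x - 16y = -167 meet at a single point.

Intersecting ℓ₁ and ℓ₂: solving the 2×2 system gives (x, y) = (-23201/540, 21613/540).
Substitute into ℓ₃: (-11)(-23201/540) + (-16)(21613/540) = -30199/180.
But ℓ₃ requires -167 ≠ -30199/180, so the three lines have no common point.

No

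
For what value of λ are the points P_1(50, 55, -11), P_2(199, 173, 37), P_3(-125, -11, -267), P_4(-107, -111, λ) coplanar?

53

Normal to plane P_1P_2P_3: n = (-27040, 29744, 10816); plane equation n·P = 164944.
Requiring n·P_4 = 164944: (10816)λ + (-408304) = 164944.
So λ = 53.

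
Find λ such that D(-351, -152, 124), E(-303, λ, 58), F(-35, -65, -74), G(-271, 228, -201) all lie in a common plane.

The points are coplanar iff DE · (DF × DG) = 0.
Expanding, this is linear in λ: (86860)λ + (7991120) = 0.
So λ = -92.

-92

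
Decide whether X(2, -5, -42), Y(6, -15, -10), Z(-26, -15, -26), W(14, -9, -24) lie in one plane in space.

With X as base: XY = (4, -10, 32), XZ = (-28, -10, 16), XW = (12, -4, 18).
XZ × XW = (-116, 696, 232).
XY · (XZ × XW) = 0.
The scalar triple product vanishes, so the four points are coplanar.

Yes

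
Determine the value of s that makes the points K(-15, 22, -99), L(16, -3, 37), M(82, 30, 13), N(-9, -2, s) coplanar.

-3

The points are coplanar iff KL · (KM × KN) = 0.
Expanding, this is linear in s: (2673)s + (8019) = 0.
So s = -3.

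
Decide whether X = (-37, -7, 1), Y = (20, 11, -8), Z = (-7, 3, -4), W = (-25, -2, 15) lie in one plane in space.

No

With X as base: XY = (57, 18, -9), XZ = (30, 10, -5), XW = (12, 5, 14).
XZ × XW = (165, -480, 30).
XY · (XZ × XW) = 495.
Since 495 ≠ 0, the four points are not coplanar.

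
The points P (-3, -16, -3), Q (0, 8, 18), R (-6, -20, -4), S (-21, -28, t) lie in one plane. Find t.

Normal to plane PQR: n = (60, -60, 60); plane equation n·X = 600.
Requiring n·S = 600: (60)t + (420) = 600.
So t = 3.

3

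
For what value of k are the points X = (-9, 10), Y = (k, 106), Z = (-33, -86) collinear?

Collinearity: (Y − X) must be parallel to (Z − X) = (-24, -96).
Cross-multiplying the components: (k − (-9))·(-96) = (96)·(-24).
Solving gives k = 15.

15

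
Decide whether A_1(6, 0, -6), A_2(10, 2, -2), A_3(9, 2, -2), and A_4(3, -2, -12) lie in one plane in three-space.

No

With A_1 as base: A_1A_2 = (4, 2, 4), A_1A_3 = (3, 2, 4), A_1A_4 = (-3, -2, -6).
A_1A_3 × A_1A_4 = (-4, 6, 0).
A_1A_2 · (A_1A_3 × A_1A_4) = -4.
Since -4 ≠ 0, the four points are not coplanar.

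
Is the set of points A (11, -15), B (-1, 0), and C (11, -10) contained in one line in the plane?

AB = (-12, 15), AC = (0, 5).
Twice the signed area of △ABC is (-12)(5) − (15)(0) = -60.
The area is nonzero, so the three points are not collinear.

No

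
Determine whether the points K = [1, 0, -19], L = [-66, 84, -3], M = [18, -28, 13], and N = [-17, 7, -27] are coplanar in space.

With K as base: KL = (-67, 84, 16), KM = (17, -28, 32), KN = (-18, 7, -8).
KM × KN = (0, -440, -385).
KL · (KM × KN) = -43120.
Since -43120 ≠ 0, the four points are not coplanar.

No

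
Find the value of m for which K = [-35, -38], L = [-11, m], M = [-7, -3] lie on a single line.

-8

Collinearity: (L − K) must be parallel to (M − K) = (28, 35).
Cross-multiplying the components: (m − (-38))·(28) = (24)·(35).
Solving gives m = -8.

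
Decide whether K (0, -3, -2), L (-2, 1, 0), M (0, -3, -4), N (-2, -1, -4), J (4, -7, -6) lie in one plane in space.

The plane through K, L, M has normal n = KL × KM = (-8, -4, 0) and equation n·P = 12.
Checking the remaining points: n·N = 20, n·J = -4.
Since n·N = 20 ≠ 12, N is off the plane and the points are not all coplanar.

No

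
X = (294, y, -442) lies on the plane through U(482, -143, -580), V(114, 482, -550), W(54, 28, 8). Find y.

A normal to the plane is n = UV × UW = (362370, 203544, 204572).
X lies in the plane iff n · UX = 0.
This gives (203544)y + (-10787832) = 0, so y = 53.

53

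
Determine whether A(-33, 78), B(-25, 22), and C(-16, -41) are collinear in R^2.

Yes

AB = (8, -56), AC = (17, -119).
det[AB; AC] = (8)(-119) − (-56)(17) = 0.
The determinant is zero, so the points are collinear.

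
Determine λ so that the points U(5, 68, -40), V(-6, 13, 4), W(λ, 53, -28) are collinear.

2

Collinearity requires UV × UW = 0; each component is linear in λ.
The y-component gives (44)λ + (-88) = 0, so λ = 2.
The remaining components then also vanish.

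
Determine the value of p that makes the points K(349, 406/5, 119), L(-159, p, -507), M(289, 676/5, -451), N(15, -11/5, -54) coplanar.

4/5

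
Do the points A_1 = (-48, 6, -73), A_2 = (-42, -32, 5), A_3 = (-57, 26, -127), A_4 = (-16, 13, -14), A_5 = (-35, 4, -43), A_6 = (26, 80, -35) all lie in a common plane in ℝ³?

No

The plane through A_1, A_2, A_3 has normal n = A_1A_2 × A_1A_3 = (492, -378, -222) and equation n·P = -9678.
Checking the remaining points: n·A_4 = -9678, n·A_5 = -9186, n·A_6 = -9678.
Since n·A_5 = -9186 ≠ -9678, A_5 is off the plane and the points are not all coplanar.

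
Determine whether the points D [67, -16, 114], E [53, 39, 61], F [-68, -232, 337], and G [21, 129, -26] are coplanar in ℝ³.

No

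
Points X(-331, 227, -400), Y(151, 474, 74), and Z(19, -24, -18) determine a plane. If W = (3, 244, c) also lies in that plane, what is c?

Coplanarity requires XY · (XZ × XW) = 0.
XY = (482, 247, 474), XZ = (350, -251, 382); the triple product is linear in c with coefficient -207432 and constant term -12031056.
Setting it to zero: c = -58.

-58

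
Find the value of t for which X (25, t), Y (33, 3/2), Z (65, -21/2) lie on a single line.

The three points are collinear iff det[XY; XZ] = 0.
This determinant is linear in t: (32)t + (-144) = 0, so t = 9/2.

9/2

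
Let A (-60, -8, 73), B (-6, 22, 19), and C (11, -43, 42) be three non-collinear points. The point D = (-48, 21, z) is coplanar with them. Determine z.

Coplanarity requires AB · (AC × AD) = 0.
AB = (54, 30, -54), AC = (71, -35, -31); the triple product is linear in z with coefficient -4020 and constant term 196980.
Setting it to zero: z = 49.

49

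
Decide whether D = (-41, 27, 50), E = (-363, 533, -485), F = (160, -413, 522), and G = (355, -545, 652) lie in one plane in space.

No

With D as base: DE = (-322, 506, -535), DF = (201, -440, 472), DG = (396, -572, 602).
DF × DG = (5104, 65910, 59268).
DE · (DF × DG) = -1408.
Since -1408 ≠ 0, the four points are not coplanar.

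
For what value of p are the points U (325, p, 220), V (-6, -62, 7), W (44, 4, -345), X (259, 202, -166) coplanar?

The points are coplanar iff UV · (UW × UX) = 0.
Expanding, this is linear in p: (84630)p + (-20818980) = 0.
So p = 246.

246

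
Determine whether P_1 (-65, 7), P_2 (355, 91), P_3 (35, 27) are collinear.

P_1P_2 = (420, 84), P_1P_3 = (100, 20).
det[P_1P_2; P_1P_3] = (420)(20) − (84)(100) = 0.
The determinant is zero, so the points are collinear.

Yes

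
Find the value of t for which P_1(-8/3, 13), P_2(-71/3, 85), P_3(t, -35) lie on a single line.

Collinearity: (P_3 − P_1) must be parallel to (P_2 − P_1) = (-21, 72).
Cross-multiplying the components: (t − (-8/3))·(72) = (-48)·(-21).
Solving gives t = 34/3.

34/3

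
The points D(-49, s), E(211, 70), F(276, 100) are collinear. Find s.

-50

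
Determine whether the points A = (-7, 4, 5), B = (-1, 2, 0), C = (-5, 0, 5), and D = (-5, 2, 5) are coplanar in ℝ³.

The four points are coplanar iff the 3×3 determinant with rows AB, AC, AD is zero.
Rows: (6, -2, -5), (2, -4, 0), (2, -2, 0).
Expanding along the first row: (6)(0) − (-2)(0) + (-5)(4) = -20.
Nonzero ⇒ not coplanar.

No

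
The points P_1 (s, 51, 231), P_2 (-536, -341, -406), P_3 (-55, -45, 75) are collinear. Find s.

101

Direction P_2P_3 = (481, 296, 481). From the y-coordinate of P_1, the parameter along the line is τ = (51 − (-341))/296 = 49/37.
Then s = (-536) + 49/37·(481) = 101.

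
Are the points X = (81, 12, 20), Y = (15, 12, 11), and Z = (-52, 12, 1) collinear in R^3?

No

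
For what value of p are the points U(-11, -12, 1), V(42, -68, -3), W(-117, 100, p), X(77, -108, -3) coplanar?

Coplanarity ⇔ det[UV; UW; UX] = 0.
Expanding, this is linear in p: (160)p + (-1440) = 0.
So p = 9.

9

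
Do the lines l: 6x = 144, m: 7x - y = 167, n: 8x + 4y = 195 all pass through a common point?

Lines aᵢx + bᵢy = cᵢ with pairwise distinct directions are concurrent exactly when det[aᵢ bᵢ cᵢ] = 0.
Here the determinant is 6.
Nonzero, so no common point exists.

No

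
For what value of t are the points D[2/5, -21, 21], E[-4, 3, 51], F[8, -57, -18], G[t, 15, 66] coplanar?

-31/5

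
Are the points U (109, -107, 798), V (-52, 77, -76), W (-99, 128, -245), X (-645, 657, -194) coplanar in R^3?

Yes

The four points are coplanar iff the 3×3 determinant with rows UV, UW, UX is zero.
Rows: (-161, 184, -874), (-208, 235, -1043), (-754, 764, -992).
Expanding along the first row: (-161)(563732) − (184)(-580086) + (-874)(18278) = 0.
Zero determinant ⇒ coplanar.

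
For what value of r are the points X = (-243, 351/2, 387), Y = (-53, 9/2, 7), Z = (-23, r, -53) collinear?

-45/2

Collinearity requires XY × XZ = 0; each component is linear in r.
The x-component gives (380)r + (8550) = 0, so r = -45/2.
The remaining components then also vanish.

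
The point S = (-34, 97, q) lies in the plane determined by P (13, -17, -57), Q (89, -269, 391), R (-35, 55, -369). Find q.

-348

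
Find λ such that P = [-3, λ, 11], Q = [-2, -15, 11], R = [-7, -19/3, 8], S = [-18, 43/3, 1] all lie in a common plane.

-47/3

Coplanarity ⇔ det[PQ; PR; PS] = 0.
Expanding, this is linear in λ: (2)λ + (94/3) = 0.
So λ = -47/3.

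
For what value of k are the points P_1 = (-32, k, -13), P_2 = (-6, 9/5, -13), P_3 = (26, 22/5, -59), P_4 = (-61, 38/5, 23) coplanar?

43/5

The points are coplanar iff P_1P_2 · (P_1P_3 × P_1P_4) = 0.
Expanding, this is linear in k: (-1378)k + (59254/5) = 0.
So k = 43/5.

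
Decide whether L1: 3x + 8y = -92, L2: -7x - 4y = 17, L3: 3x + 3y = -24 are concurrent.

No

Lines aᵢx + bᵢy = cᵢ with pairwise distinct directions are concurrent exactly when det[aᵢ bᵢ cᵢ] = 0.
Here the determinant is 27.
Nonzero, so no common point exists.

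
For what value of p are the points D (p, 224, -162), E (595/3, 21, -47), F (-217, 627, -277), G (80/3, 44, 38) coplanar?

Coplanarity ⇔ det[DE; DF; DG] = 0.
Expanding, this is linear in p: (-56800)p + (20845600/3) = 0.
So p = 367/3.

367/3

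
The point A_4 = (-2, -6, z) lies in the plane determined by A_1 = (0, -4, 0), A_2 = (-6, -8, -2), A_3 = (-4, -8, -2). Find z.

-1

A normal to the plane is n = A_1A_2 × A_1A_3 = (0, -4, 8).
A_4 lies in the plane iff n · A_1A_4 = 0.
This gives (8)z + (8) = 0, so z = -1.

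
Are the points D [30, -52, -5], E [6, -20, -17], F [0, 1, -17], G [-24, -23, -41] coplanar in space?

No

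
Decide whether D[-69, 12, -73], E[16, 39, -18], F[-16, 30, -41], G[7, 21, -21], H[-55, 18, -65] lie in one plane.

No

The plane through D, E, F has normal n = DE × DF = (-126, 195, 99) and equation n·P = 3807.
Checking the remaining points: n·G = 1134, n·H = 4005.
Since n·G = 1134 ≠ 3807, G is off the plane and the points are not all coplanar.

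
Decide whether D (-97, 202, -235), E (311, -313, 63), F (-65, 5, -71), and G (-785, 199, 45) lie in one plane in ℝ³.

Yes

With D as base: DE = (408, -515, 298), DF = (32, -197, 164), DG = (-688, -3, 280).
DF × DG = (-54668, -121792, -135632).
DE · (DF × DG) = 0.
The scalar triple product vanishes, so the four points are coplanar.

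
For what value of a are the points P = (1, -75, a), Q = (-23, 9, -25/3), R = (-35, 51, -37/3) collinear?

Direction QR = (-12, 42, -4). From the x-coordinate of P, the parameter along the line is τ = (1 − (-23))/(-12) = -2.
Then a = (-25/3) + (-2)·(-4) = -1/3.

-1/3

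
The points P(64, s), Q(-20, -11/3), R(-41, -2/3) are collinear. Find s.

-47/3

The three points are collinear iff det[PQ; PR] = 0.
This determinant is linear in s: (-21)s + (-329) = 0, so s = -47/3.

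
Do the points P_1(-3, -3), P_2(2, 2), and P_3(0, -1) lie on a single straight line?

No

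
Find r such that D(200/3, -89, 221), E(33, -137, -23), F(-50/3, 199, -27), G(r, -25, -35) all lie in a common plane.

44/3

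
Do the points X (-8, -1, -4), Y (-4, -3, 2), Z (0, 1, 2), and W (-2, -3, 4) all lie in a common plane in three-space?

The four points are coplanar iff the 3×3 determinant with rows XY, XZ, XW is zero.
Rows: (4, -2, 6), (8, 2, 6), (6, -2, 8).
Expanding along the first row: (4)(28) − (-2)(28) + (6)(-28) = 0.
Zero determinant ⇒ coplanar.

Yes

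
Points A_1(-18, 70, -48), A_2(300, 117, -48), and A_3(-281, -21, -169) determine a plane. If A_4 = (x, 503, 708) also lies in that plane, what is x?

708

The plane through A_1, A_2, A_3 has equation −5687x + 38478y − 16577z = 3591522.
Substituting A_4: (-5687)x + (7617918) = 3591522, so x = 708.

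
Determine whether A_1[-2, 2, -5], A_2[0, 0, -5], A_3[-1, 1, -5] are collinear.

A_1A_2 = (2, -2, 0), A_1A_3 = (1, -1, 0).
A_1A_2 × A_1A_3 = (0, 0, 0).
The cross product vanishes, so the three points are collinear.

Yes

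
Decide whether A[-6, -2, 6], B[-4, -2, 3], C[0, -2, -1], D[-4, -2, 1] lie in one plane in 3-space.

The four points are coplanar iff the 3×3 determinant with rows AB, AC, AD is zero.
Rows: (2, 0, -3), (6, 0, -7), (2, 0, -5).
Expanding along the first row: (2)(0) − (0)(-16) + (-3)(0) = 0.
Zero determinant ⇒ coplanar.

Yes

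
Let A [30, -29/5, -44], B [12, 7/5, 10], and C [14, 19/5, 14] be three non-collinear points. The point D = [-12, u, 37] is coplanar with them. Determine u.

Coplanarity requires AB · (AC × AD) = 0.
AB = (-18, 36/5, 54), AC = (-16, 48/5, 58); the triple product is linear in u with coefficient 180 and constant term 612.
Setting it to zero: u = -17/5.

-17/5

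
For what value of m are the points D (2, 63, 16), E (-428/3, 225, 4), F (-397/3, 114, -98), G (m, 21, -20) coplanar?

Coplanarity ⇔ det[DE; DF; DG] = 0.
Expanding, this is linear in m: (-17856)m + (142848) = 0.
So m = 8.

8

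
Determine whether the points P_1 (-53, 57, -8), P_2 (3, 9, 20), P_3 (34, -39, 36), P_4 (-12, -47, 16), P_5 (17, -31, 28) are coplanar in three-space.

No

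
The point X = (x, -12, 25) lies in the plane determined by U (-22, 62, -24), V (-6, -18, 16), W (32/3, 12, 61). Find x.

Coplanarity requires UV · (UW × UX) = 0.
UV = (16, -80, 40), UW = (98/3, -50, 85); the triple product is linear in x with coefficient -4800 and constant term -12800.
Setting it to zero: x = -8/3.

-8/3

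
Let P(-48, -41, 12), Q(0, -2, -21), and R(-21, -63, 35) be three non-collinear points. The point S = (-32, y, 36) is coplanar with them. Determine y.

-65

Coplanarity requires PQ · (PR × PS) = 0.
PQ = (48, 39, -33), PR = (27, -22, 23); the triple product is linear in y with coefficient -1995 and constant term -129675.
Setting it to zero: y = -65.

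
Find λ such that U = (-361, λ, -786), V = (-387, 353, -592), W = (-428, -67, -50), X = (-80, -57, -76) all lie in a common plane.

503

Coplanarity ⇔ det[UV; UW; UX] = 0.
Expanding, this is linear in λ: (-187550)λ + (94337650) = 0.
So λ = 503.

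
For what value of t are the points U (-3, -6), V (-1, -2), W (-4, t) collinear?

-8

Collinearity: (W − U) must be parallel to (V − U) = (2, 4).
Cross-multiplying the components: (t − (-6))·(2) = (-1)·(4).
Solving gives t = -8.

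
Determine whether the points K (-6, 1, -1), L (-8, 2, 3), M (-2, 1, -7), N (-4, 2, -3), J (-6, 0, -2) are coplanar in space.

Yes

The plane through K, L, M has normal n = KL × KM = (-6, 4, -4) and equation n·P = 44.
Checking the remaining points: n·N = 44, n·J = 44.
All equal 44, so all 5 points lie in one plane.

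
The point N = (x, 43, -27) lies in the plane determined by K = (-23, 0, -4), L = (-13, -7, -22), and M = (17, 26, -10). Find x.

Coplanarity requires KL · (KM × KN) = 0.
KL = (10, -7, -18), KM = (40, 26, -6); the triple product is linear in x with coefficient 510 and constant term -29070.
Setting it to zero: x = 57.

57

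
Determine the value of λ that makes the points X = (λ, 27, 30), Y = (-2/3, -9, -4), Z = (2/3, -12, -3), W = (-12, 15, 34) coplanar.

-52/3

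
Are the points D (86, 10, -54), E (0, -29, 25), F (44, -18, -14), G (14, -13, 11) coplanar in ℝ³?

No

A normal to the plane through D, E, F is n = DE × DF = (652, 122, 770).
The plane has equation n·P = 15712. For G: n·G = 16012.
16012 ≠ 15712, so G is off the plane.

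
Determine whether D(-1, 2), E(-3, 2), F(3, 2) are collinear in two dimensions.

Yes

DE = (-2, 0), DF = (4, 0).
det[DE; DF] = (-2)(0) − (0)(4) = 0.
The determinant is zero, so the points are collinear.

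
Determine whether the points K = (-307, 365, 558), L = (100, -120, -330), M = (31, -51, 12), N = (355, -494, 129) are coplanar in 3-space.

Yes

With K as base: KL = (407, -485, -888), KM = (338, -416, -546), KN = (662, -859, -429).
KM × KN = (-290550, -216450, -14950).
KL · (KM × KN) = 0.
The scalar triple product vanishes, so the four points are coplanar.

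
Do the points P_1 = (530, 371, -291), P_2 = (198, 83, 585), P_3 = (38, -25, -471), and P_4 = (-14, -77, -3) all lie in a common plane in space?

The four points are coplanar iff the 3×3 determinant with rows P_1P_2, P_1P_3, P_1P_4 is zero.
Rows: (-332, -288, 876), (-492, -396, -180), (-544, -448, 288).
Expanding along the first row: (-332)(-194688) − (-288)(-239616) + (876)(4992) = 0.
Zero determinant ⇒ coplanar.

Yes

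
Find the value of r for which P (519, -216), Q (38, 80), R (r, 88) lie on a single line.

The three points are collinear iff det[PQ; PR] = 0.
This determinant is linear in r: (-296)r + (7400) = 0, so r = 25.

25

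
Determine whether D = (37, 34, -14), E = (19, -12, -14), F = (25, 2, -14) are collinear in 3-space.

No

DE = (-18, -46, 0), DF = (-12, -32, 0).
Comparing components 1 and 2: (-18)(-32) − (-46)(-12) = 24 ≠ 0, so DE and DF are not parallel and the points are not collinear.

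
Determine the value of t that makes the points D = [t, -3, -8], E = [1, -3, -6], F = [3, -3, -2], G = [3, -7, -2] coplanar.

The points are coplanar iff DE · (DF × DG) = 0.
Expanding, this is linear in t: (-16)t + (0) = 0.
So t = 0.

0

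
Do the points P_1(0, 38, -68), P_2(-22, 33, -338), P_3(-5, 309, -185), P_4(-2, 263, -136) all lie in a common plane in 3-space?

No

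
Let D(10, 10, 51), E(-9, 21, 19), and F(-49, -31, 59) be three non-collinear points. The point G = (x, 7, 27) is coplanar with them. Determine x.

-23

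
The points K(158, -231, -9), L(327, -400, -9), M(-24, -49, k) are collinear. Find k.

Direction KL = (169, -169, 0). From the x-coordinate of M, the parameter along the line is τ = (-24 − 158)/169 = -14/13.
Then k = (-9) + (-14/13)·(0) = -9.

-9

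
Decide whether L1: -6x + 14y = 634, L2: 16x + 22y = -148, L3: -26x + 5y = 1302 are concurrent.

The three lines meet at one point iff the augmented coefficient matrix [aᵢ bᵢ cᵢ] has rank < 3, i.e. its determinant vanishes.
Here the determinant is -712.
Nonzero, so no common point exists.

No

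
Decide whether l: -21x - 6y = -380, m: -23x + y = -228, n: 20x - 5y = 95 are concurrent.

No

Lines aᵢx + bᵢy = cᵢ with pairwise distinct directions are concurrent exactly when det[aᵢ bᵢ cᵢ] = 0.
Here the determinant is 95.
Nonzero, so no common point exists.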